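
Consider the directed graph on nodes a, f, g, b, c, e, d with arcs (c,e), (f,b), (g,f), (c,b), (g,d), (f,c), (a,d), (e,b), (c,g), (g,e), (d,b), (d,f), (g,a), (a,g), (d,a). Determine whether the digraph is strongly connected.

No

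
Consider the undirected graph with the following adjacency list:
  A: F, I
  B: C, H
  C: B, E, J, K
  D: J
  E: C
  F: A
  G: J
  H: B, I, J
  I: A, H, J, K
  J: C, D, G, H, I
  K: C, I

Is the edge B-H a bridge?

No

After removing B-H, the path B-C-J-H still connects them, so the edge is not a bridge.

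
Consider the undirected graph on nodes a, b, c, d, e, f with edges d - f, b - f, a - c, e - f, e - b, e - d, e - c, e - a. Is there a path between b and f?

Yes

From b we can reach a, b, c, d, e, f, which includes f.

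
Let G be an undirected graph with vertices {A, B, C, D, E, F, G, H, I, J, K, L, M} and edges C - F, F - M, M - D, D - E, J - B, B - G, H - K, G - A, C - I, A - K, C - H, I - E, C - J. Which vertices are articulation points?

C

Removing C increases the component count from 2 to 3, so C is a cut vertex.
By contrast removing I leaves 2 components; it is not a cut vertex. No other vertex is a cut vertex either.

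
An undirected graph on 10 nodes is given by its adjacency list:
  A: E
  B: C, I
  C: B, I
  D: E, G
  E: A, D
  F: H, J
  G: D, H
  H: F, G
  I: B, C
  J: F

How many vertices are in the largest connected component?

Starting from B we can reach B, C, I. That is one component of size 3.
Starting from A we can reach A, D, E, F, G, H, J. That is one component of size 7.
The largest has 7 vertices.

7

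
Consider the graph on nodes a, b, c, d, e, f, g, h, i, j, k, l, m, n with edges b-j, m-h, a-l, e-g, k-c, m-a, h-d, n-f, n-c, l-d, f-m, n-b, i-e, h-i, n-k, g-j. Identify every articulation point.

Removing n increases the component count from 1 to 2, so n is a cut vertex.
By contrast removing e leaves 1 component; it is not a cut vertex. No other vertex is a cut vertex either.

n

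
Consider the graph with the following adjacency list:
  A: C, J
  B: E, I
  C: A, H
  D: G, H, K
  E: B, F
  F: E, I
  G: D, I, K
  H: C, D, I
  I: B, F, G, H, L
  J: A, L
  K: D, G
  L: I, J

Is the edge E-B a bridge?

No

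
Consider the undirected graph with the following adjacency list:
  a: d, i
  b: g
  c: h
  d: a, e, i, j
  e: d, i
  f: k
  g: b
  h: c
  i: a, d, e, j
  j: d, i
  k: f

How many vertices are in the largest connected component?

Starting from b we can reach b, g. That is one component of size 2.
Starting from c we can reach c, h. That is one component of size 2.
Starting from f we can reach f, k. That is one component of size 2.
Starting from a we can reach a, d, e, i, j. That is one component of size 5.
The largest has 5 vertices.

5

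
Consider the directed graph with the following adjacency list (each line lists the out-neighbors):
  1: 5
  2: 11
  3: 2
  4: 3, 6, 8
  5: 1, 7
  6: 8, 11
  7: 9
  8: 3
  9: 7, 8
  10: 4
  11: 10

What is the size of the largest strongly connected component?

{2, 3, 4, 6, 8, 10, 11} are all mutually reachable — one SCC of size 7.
{7, 9} are all mutually reachable — one SCC of size 2.
{1, 5} are all mutually reachable — one SCC of size 2.
The largest has 7 vertices.

7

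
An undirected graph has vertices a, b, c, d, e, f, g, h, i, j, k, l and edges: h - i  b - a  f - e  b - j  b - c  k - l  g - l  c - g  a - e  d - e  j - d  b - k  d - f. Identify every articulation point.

b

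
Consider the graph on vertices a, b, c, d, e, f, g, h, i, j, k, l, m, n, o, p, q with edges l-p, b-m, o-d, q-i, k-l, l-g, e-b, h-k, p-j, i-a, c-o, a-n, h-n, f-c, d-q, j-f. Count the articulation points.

2

Removing b increases the component count from 2 to 3, so b is a cut vertex.
Removing l increases the component count from 2 to 3, so l is a cut vertex.
By contrast removing d leaves 2 components; it is not a cut vertex. No other vertex is a cut vertex either.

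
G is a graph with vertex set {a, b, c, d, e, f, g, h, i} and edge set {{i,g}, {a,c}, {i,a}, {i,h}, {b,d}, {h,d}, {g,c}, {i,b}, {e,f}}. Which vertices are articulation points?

i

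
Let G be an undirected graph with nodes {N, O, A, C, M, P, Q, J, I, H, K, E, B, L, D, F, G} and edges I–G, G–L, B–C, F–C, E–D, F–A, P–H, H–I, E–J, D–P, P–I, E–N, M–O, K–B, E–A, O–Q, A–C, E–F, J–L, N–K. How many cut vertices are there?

2

Removing E increases the component count from 2 to 3, so E is a cut vertex.
Removing O increases the component count from 2 to 3, so O is a cut vertex.
By contrast removing A leaves 2 components; it is not a cut vertex. No other vertex is a cut vertex either.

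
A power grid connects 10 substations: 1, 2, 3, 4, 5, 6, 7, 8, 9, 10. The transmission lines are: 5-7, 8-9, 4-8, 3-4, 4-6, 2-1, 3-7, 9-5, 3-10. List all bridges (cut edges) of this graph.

The edges on the cycle 3-4-8-9-5-7-3 are not bridges since each lies on that cycle.
But removing 2-1 disconnects 2 from 1; removing 4-6 disconnects 4 from 6; removing 3-10 disconnects 3 from 10 — these are bridges.

1-2, 10-3, 4-6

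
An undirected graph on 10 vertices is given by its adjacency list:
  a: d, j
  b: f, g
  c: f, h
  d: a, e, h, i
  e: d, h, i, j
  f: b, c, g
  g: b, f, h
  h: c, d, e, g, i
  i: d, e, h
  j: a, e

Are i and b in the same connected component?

From i we can reach a, b, c, d, e, f, g, h, i, j, which includes b.

Yes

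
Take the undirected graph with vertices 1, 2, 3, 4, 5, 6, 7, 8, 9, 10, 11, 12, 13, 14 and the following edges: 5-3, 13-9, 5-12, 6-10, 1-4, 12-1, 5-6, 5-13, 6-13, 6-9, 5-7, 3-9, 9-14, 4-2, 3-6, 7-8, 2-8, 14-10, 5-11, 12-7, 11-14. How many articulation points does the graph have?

1

Removing 5 increases the component count from 1 to 2, so 5 is a cut vertex.
By contrast removing 1 leaves 1 component; it is not a cut vertex. No other vertex is a cut vertex either.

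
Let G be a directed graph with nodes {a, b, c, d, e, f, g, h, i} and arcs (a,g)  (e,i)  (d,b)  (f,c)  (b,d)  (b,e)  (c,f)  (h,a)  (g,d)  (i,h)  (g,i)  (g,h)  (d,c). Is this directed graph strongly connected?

There is no directed path from f to e, so the graph is not strongly connected.

No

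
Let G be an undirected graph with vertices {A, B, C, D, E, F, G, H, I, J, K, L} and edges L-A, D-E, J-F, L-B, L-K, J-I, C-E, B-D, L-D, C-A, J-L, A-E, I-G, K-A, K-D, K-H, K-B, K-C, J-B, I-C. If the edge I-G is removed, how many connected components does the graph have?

2

Before removal there is 1 component.
I-G is a bridge — removing it separates I's side from G's side.
After removal: 2 components.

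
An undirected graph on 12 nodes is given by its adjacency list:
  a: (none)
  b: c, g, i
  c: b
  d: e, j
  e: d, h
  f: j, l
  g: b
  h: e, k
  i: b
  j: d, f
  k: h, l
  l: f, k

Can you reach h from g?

The component containing g is {b, c, g, i}, and h is not in it.

No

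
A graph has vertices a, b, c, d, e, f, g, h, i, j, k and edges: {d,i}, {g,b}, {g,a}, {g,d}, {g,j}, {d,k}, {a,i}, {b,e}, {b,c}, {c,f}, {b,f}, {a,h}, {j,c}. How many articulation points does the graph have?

4

Removing a increases the component count from 1 to 2, so a is a cut vertex.
Removing b increases the component count from 1 to 2, so b is a cut vertex.
Removing d increases the component count from 1 to 2, so d is a cut vertex.
Likewise g is a cut vertex.
By contrast removing i leaves 1 component; it is not a cut vertex. No other vertex is a cut vertex either.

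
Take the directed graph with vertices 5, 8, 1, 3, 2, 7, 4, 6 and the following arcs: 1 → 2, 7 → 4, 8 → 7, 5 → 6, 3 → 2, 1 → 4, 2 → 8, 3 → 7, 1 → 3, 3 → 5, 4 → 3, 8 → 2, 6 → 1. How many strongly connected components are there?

1

{1, 2, 3, 4, 5, 6, 7, 8} are all mutually reachable — one SCC of size 8.
That gives 1 strongly connected component.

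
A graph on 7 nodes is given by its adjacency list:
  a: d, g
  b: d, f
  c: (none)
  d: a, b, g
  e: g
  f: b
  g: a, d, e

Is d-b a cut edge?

Removing d-b leaves no path between d and b: the component count goes from 2 to 3. So it is a bridge.

Yes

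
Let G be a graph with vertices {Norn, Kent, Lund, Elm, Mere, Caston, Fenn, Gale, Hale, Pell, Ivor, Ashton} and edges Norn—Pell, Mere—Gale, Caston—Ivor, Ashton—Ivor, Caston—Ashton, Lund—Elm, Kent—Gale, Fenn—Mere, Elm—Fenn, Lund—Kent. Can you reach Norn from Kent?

The component containing Kent is {Elm, Fenn, Gale, Kent, Lund, Mere}, and Norn is not in it.

No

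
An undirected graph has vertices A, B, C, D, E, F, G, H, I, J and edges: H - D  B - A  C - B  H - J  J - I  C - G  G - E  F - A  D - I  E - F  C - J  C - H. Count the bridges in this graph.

0

The edges on the cycle C-G-E-F-A-B-C are not bridges since each lies on that cycle.
Every edge lies on some cycle, so there are no bridges.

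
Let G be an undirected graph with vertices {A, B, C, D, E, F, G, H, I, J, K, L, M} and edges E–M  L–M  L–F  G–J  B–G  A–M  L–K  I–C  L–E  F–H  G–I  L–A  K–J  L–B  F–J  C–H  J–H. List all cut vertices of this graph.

Removing L increases the component count from 2 to 3, so L is a cut vertex.
By contrast removing M leaves 2 components; it is not a cut vertex. No other vertex is a cut vertex either.

L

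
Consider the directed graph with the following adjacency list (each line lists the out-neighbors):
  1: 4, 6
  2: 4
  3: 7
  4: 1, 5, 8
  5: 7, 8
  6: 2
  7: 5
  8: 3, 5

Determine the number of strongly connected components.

2

{1, 2, 4, 6} are all mutually reachable — one SCC of size 4.
{3, 5, 7, 8} are all mutually reachable — one SCC of size 4.
That gives 2 strongly connected components.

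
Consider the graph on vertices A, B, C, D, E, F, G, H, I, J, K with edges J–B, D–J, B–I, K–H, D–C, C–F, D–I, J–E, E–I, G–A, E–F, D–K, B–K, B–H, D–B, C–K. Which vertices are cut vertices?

Removing A, for instance, still leaves 2 components. No single vertex removal increases the component count — the graph has no articulation points.

none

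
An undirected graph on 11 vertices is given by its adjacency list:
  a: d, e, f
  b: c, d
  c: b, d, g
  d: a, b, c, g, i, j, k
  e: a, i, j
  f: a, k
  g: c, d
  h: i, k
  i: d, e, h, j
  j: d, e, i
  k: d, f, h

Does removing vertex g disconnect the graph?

No

Deleting g leaves 1 component (was 1) (its neighbors c, d remain connected to each other), so g is not a cut vertex.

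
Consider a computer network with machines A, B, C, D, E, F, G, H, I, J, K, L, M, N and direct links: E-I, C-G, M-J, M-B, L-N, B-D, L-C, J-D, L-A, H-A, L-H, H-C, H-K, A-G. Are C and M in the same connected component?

No

The component containing C is {A, C, G, H, K, L, N}, and M is not in it.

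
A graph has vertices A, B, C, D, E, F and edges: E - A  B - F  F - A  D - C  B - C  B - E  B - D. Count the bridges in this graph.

0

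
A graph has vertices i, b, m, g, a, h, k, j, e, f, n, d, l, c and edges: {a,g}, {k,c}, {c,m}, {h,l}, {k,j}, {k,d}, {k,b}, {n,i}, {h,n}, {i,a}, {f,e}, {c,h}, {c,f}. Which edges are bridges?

a-g, a-i, b-k, c-f, c-h, c-k, c-m, d-k, e-f, h-l, h-n, i-n, j-k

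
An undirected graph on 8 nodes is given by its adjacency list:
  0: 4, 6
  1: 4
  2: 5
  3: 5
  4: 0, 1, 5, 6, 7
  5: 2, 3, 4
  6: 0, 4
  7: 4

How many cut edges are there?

5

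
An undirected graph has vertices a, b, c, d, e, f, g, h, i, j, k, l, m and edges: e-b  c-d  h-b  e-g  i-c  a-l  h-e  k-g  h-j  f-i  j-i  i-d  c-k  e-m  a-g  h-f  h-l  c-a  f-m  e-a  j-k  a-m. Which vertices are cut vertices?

none

Removing c, for instance, still leaves 1 component. No single vertex removal increases the component count — the graph has no articulation points.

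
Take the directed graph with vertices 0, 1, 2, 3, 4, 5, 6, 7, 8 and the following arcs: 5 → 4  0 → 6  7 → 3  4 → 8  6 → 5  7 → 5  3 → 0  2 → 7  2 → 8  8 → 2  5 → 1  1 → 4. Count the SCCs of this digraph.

1

{0, 1, 2, 3, 4, 5, 6, 7, 8} are all mutually reachable — one SCC of size 9.
That gives 1 strongly connected component.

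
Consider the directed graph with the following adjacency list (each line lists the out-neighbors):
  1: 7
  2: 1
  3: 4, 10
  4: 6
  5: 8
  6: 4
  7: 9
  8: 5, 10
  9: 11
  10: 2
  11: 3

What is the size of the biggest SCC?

7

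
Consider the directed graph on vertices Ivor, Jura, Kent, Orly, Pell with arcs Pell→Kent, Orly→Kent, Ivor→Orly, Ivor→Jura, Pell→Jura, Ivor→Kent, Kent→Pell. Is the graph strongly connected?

There is no directed path from Pell to Ivor, so the graph is not strongly connected.

No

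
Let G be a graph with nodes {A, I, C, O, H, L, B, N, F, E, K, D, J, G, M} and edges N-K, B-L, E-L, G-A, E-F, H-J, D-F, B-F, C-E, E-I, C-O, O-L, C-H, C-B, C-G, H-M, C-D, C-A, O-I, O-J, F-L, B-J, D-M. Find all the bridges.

The edges on the cycle C-G-A-C are not bridges since each lies on that cycle.
But removing N-K disconnects N from K — this is a bridge.

K-N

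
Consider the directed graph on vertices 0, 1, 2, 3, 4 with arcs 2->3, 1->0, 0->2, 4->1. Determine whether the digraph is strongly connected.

There is no directed path from 1 to 4, so the graph is not strongly connected.

No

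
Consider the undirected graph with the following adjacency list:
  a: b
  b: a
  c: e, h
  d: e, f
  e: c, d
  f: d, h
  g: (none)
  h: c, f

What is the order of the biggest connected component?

g is isolated — a component by itself.
Starting from a we can reach a, b. That is one component of size 2.
Starting from c we can reach c, d, e, f, h. That is one component of size 5.
The largest has 5 vertices.

5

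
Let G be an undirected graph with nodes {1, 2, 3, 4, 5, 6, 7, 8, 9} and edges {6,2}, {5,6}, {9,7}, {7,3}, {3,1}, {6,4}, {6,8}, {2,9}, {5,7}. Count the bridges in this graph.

The edges on the cycle 5-6-2-9-7-5 are not bridges since each lies on that cycle.
But removing 6–4 disconnects 6 from 4; removing 6–8 disconnects 6 from 8; removing 1–3 disconnects 1 from 3; removing 7–3 disconnects 7 from 3 — these are bridges.
That makes 4 bridges.

4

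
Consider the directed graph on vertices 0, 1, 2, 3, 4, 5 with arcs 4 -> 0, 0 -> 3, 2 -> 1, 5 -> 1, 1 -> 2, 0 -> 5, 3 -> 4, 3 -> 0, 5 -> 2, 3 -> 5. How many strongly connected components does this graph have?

{0, 3, 4} are all mutually reachable — one SCC of size 3.
{1, 2} are all mutually reachable — one SCC of size 2.
{5} is an SCC by itself.
That gives 3 strongly connected components.

3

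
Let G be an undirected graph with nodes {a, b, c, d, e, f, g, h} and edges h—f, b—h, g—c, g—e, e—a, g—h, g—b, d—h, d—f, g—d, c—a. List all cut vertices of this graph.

g

Removing g increases the component count from 1 to 2, so g is a cut vertex.
By contrast removing d leaves 1 component; it is not a cut vertex. No other vertex is a cut vertex either.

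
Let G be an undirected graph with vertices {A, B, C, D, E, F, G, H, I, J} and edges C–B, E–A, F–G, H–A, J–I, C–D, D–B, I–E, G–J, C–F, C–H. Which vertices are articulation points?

C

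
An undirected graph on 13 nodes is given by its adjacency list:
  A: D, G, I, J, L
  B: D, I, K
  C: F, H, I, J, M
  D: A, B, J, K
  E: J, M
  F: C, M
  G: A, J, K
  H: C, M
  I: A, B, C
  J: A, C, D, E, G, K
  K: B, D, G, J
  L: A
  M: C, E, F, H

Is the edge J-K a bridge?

After removing J-K, the path J-G-K still connects them, so the edge is not a bridge.

No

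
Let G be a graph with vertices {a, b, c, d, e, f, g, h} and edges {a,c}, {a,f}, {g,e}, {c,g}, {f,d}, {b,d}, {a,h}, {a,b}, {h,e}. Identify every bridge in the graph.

The edges on the cycle a-b-d-f-a are not bridges since each lies on that cycle.
Every edge lies on some cycle, so there are no bridges.

none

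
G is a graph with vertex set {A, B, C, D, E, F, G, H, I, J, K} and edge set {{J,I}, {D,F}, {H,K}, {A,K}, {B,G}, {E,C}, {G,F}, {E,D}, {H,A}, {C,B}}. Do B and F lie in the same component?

Yes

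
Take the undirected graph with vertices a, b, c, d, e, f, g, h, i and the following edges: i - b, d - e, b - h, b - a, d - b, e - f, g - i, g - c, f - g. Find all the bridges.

The edges on the cycle d-e-f-g-i-b-d are not bridges since each lies on that cycle.
But removing h - b disconnects h from b; removing g - c disconnects g from c; removing b - a disconnects b from a — these are bridges.

a-b, b-h, c-g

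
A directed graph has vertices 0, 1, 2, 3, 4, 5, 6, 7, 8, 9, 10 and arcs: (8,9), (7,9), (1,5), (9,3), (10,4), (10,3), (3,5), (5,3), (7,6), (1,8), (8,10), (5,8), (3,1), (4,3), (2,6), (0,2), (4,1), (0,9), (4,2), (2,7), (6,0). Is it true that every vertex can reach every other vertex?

From 3 we can reach every vertex (0, 1, 2, 3, 4, 5, 6, 7, 8, 9, 10), and every vertex can reach 3 (0, 1, 2, 3, 4, 5, 6, 7, 8, 9, 10). So the whole graph is one strongly connected component.

Yes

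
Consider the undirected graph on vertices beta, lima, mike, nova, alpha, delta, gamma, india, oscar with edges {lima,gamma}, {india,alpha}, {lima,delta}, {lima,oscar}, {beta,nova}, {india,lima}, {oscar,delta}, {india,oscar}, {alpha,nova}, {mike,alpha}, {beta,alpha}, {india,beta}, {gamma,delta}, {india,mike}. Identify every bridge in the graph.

none

The edges on the cycle india-mike-alpha-india are not bridges since each lies on that cycle.
Every edge lies on some cycle, so there are no bridges.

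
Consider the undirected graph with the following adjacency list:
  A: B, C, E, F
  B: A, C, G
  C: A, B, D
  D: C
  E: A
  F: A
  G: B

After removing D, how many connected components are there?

1

With D gone, the remaining components are: {A, B, C, E, F, G}.
That is 1 component.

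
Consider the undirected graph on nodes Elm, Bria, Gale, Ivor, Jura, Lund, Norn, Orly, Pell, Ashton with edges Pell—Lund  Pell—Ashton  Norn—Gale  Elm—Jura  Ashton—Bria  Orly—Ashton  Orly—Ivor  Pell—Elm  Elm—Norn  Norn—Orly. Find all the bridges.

Ashton-Bria, Elm-Jura, Gale-Norn, Ivor-Orly, Lund-Pell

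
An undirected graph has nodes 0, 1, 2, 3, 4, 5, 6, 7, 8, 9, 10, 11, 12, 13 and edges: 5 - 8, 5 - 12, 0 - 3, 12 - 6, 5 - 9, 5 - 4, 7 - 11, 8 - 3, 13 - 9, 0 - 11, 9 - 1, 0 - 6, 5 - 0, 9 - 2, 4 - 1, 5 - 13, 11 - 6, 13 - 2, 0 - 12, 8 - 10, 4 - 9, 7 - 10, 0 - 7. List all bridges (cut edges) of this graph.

none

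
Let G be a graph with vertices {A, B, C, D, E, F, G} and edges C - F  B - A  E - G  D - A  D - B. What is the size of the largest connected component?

3

Starting from E we can reach E, G. That is one component of size 2.
Starting from C we can reach C, F. That is one component of size 2.
Starting from A we can reach A, B, D. That is one component of size 3.
The largest has 3 vertices.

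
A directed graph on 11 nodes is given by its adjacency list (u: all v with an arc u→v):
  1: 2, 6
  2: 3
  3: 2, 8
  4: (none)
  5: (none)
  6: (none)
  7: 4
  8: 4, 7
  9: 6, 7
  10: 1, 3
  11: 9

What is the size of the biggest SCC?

2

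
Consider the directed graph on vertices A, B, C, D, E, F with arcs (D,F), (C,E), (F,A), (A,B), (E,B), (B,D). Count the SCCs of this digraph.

3

{A, B, D, F} are all mutually reachable — one SCC of size 4.
{C} is an SCC by itself.
{E} is an SCC by itself.
That gives 3 strongly connected components.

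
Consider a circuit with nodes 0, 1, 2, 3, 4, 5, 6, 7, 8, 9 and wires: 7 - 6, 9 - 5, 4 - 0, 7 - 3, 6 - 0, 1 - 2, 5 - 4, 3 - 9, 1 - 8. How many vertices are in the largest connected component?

Starting from 1 we can reach 1, 2, 8. That is one component of size 3.
Starting from 0 we can reach 0, 3, 4, 5, 6, 7, 9. That is one component of size 7.
The largest has 7 vertices.

7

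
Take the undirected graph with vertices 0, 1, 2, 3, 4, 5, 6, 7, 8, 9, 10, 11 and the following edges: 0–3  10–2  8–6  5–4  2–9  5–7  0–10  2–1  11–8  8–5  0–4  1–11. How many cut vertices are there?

Removing 0 increases the component count from 1 to 2, so 0 is a cut vertex.
Removing 2 increases the component count from 1 to 2, so 2 is a cut vertex.
Removing 5 increases the component count from 1 to 2, so 5 is a cut vertex.
Likewise 8 is a cut vertex.
By contrast removing 10 leaves 1 component; it is not a cut vertex. No other vertex is a cut vertex either.

4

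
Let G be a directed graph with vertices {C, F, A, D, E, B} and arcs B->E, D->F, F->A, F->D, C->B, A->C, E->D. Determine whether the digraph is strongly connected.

From D we can reach every vertex (A, B, C, D, E, F), and every vertex can reach D (A, B, C, D, E, F). So the whole graph is one strongly connected component.

Yes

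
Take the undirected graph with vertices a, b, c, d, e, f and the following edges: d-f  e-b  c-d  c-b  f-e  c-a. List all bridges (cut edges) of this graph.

a-c

The edges on the cycle c-d-f-e-b-c are not bridges since each lies on that cycle.
But removing c-a disconnects c from a — this is a bridge.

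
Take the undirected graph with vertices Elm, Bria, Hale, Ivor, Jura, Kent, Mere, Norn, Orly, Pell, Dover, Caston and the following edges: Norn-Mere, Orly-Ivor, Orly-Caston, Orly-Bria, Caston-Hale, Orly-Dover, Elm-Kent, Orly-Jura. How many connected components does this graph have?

4

Pell is isolated — a component by itself.
Starting from Elm we can reach Elm, Kent. That is one component of size 2.
Starting from Mere we can reach Mere, Norn. That is one component of size 2.
Starting from Bria we can reach Bria, Hale, Ivor, Jura, Orly, Dover, Caston. That is one component of size 7.
Total: 4 components.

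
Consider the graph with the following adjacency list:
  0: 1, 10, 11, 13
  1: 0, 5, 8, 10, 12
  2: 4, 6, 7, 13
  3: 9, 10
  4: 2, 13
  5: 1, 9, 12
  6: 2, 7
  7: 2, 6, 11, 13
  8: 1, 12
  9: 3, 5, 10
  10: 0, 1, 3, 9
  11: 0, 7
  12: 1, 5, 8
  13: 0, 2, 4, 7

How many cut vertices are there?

1

Removing 0 increases the component count from 1 to 2, so 0 is a cut vertex.
By contrast removing 7 leaves 1 component; it is not a cut vertex. No other vertex is a cut vertex either.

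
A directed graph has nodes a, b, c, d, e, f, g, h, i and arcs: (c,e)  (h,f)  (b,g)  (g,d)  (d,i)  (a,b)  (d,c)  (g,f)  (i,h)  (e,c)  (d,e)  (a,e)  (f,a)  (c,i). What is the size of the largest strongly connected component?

9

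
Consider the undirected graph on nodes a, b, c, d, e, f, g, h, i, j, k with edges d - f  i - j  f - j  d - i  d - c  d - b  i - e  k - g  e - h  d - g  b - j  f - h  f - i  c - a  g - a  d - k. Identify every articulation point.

d

Removing d increases the component count from 1 to 2, so d is a cut vertex.
By contrast removing c leaves 1 component; it is not a cut vertex. No other vertex is a cut vertex either.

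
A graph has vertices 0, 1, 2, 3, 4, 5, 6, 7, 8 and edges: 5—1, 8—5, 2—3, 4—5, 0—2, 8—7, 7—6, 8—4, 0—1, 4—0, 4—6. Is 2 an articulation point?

Yes

Deleting 2 raises the number of components from 1 to 2, so 2 is a cut vertex.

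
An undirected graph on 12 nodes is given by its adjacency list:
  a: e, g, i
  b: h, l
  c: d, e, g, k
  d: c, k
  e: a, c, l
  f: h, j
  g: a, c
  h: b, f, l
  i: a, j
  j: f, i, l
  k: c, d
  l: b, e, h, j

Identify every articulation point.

c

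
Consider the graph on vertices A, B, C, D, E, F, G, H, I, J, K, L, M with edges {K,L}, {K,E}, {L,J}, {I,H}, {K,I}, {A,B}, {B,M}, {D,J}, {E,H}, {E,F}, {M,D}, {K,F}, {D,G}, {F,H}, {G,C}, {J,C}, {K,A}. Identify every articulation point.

K

Removing K increases the component count from 1 to 2, so K is a cut vertex.
By contrast removing I leaves 1 component; it is not a cut vertex. No other vertex is a cut vertex either.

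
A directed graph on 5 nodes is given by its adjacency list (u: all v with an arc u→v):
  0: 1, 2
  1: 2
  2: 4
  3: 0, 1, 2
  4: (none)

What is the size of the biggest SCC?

{4} is an SCC by itself.
{0} is an SCC by itself.
{1} is an SCC by itself.
{2} is an SCC by itself.
{3} is an SCC by itself.
The largest has 1 vertex.

1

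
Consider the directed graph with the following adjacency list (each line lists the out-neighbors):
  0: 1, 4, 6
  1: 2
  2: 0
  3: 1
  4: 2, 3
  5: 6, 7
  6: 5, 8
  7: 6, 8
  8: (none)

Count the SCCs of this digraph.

3

{0, 1, 2, 3, 4} are all mutually reachable — one SCC of size 5.
{5, 6, 7} are all mutually reachable — one SCC of size 3.
{8} is an SCC by itself.
That gives 3 strongly connected components.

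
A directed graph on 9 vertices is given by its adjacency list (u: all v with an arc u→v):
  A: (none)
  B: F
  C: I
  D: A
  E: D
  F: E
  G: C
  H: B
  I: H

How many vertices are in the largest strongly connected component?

1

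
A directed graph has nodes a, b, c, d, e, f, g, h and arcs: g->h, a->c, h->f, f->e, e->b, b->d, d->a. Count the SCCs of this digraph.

8

{d} is an SCC by itself.
{f} is an SCC by itself.
{e} is an SCC by itself.
{h} is an SCC by itself.
{a} is an SCC by itself.
(and 3 more singleton SCCs)
That gives 8 strongly connected components.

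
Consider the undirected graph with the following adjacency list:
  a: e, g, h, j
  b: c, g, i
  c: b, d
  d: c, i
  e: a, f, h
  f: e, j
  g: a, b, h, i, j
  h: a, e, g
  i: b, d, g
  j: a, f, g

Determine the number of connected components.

Starting from a we can reach a, b, c, d, e, f, g, h, i, j. That is one component of size 10.
Total: 1 component.

1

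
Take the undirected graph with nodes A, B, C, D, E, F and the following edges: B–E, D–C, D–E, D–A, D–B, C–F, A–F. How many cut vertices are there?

1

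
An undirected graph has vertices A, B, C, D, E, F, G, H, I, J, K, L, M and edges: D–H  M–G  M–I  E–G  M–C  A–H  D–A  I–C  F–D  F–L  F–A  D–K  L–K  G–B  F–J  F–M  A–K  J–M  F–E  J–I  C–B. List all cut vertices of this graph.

F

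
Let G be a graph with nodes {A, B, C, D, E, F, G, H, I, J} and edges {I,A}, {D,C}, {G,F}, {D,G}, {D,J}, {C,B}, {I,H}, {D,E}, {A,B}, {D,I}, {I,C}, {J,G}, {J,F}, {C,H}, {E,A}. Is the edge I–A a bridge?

After removing I–A, the path I-D-E-A still connects them, so the edge is not a bridge.

No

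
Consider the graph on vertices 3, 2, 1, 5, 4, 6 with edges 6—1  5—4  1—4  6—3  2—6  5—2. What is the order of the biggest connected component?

Starting from 1 we can reach 1, 2, 3, 4, 5, 6. That is one component of size 6.
The largest has 6 vertices.

6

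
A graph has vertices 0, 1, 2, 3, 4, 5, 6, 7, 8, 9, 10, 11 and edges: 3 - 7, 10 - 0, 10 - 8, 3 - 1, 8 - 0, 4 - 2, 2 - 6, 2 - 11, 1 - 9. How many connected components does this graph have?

4

5 is isolated — a component by itself.
Starting from 0 we can reach 0, 8, 10. That is one component of size 3.
Starting from 2 we can reach 2, 4, 6, 11. That is one component of size 4.
Starting from 1 we can reach 1, 3, 7, 9. That is one component of size 4.
Total: 4 components.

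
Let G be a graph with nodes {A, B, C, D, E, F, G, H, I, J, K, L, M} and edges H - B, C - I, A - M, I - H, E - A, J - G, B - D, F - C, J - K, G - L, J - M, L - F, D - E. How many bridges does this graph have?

The edges on the cycle J-G-L-F-C-I-H-B-D-E-A-M-J are not bridges since each lies on that cycle.
But removing J - K disconnects J from K — this is a bridge.

1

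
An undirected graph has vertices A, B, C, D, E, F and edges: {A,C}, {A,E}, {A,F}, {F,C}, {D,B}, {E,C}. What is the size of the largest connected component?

Starting from B we can reach B, D. That is one component of size 2.
Starting from A we can reach A, C, E, F. That is one component of size 4.
The largest has 4 vertices.

4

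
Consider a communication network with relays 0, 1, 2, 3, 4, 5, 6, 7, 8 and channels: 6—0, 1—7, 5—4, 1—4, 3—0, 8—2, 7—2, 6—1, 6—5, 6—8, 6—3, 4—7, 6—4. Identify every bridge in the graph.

none

The edges on the cycle 6-3-0-6 are not bridges since each lies on that cycle.
Every edge lies on some cycle, so there are no bridges.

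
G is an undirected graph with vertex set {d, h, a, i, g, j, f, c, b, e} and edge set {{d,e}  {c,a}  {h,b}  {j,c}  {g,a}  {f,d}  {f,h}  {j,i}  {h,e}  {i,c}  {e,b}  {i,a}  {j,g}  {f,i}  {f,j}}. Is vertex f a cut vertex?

Deleting f raises the number of components from 1 to 2, so f is a cut vertex.

Yes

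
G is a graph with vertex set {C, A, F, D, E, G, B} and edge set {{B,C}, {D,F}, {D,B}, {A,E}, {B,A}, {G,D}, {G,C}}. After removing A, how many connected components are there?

2

With A gone, the remaining components are: {E}; {B, C, D, F, G}.
That is 2 components.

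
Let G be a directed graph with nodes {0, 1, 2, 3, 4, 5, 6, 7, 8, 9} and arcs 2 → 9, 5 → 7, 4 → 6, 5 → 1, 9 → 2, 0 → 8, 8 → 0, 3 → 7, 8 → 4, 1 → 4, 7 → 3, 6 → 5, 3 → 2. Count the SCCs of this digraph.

4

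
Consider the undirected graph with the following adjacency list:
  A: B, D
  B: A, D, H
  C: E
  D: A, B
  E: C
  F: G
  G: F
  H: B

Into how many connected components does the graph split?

3

Starting from F we can reach F, G. That is one component of size 2.
Starting from C we can reach C, E. That is one component of size 2.
Starting from A we can reach A, B, D, H. That is one component of size 4.
Total: 3 components.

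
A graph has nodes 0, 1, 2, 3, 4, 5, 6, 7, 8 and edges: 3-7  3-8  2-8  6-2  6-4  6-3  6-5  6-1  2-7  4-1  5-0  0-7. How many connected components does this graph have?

1

Starting from 0 we can reach 0, 1, 2, 3, 4, 5, 6, 7, 8. That is one component of size 9.
Total: 1 component.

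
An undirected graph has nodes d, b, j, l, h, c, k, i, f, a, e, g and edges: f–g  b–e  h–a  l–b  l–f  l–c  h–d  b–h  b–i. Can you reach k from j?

The component containing j is {j}, and k is not in it.

No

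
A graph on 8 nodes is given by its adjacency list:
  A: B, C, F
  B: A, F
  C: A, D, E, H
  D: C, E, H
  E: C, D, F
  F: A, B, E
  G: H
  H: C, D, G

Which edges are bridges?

G-H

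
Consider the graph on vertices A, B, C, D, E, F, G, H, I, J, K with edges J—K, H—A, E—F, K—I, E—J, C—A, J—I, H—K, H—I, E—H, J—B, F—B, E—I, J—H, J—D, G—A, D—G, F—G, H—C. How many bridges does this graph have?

0

The edges on the cycle E-J-D-G-F-E are not bridges since each lies on that cycle.
Every edge lies on some cycle, so there are no bridges.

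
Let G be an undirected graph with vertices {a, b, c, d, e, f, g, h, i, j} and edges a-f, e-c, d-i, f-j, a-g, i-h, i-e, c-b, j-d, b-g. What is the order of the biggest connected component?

10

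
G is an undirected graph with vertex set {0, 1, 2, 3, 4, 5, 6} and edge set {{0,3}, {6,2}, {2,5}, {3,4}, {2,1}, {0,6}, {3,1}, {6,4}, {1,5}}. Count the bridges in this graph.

0

The edges on the cycle 0-3-4-6-0 are not bridges since each lies on that cycle.
Every edge lies on some cycle, so there are no bridges.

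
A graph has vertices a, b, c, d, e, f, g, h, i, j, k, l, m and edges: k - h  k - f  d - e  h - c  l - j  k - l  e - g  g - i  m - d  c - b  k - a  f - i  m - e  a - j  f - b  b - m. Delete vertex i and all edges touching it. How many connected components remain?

1

With i gone, the remaining components are: {a, b, c, d, e, f, g, h, j, k, l, m}.
That is 1 component.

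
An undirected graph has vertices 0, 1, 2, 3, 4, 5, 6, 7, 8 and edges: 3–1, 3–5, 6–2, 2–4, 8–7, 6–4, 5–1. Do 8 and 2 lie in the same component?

No

The component containing 8 is {7, 8}, and 2 is not in it.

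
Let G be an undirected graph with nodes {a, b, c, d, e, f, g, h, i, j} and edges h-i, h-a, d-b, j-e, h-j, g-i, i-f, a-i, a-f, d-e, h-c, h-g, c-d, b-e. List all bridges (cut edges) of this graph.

none

The edges on the cycle h-a-f-i-h are not bridges since each lies on that cycle.
Every edge lies on some cycle, so there are no bridges.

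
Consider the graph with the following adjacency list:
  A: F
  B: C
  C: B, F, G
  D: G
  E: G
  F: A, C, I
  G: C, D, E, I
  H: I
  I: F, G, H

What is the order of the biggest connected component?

Starting from A we can reach A, B, C, D, E, F, G, H, I. That is one component of size 9.
The largest has 9 vertices.

9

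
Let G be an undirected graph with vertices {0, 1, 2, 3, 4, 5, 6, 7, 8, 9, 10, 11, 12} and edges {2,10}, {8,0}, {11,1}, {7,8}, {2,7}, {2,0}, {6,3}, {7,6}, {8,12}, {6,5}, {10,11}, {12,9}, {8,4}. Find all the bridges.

The edges on the cycle 2-7-8-0-2 are not bridges since each lies on that cycle.
But removing 7 - 6 disconnects 7 from 6; removing 2 - 10 disconnects 2 from 10; removing 9 - 12 disconnects 9 from 12; removing 8 - 12 disconnects 8 from 12 — these are bridges.
In total 9 edges are bridges.

1-11, 10-11, 10-2, 12-8, 12-9, 3-6, 4-8, 5-6, 6-7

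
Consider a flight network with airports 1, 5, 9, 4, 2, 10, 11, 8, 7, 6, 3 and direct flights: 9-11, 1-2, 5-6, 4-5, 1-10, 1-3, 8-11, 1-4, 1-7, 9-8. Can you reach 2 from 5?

From 5 we can reach 1, 2, 3, 4, 5, 6, 7, 10, which includes 2.

Yes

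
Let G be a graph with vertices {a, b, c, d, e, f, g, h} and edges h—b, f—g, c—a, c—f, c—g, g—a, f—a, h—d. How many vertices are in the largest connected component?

e is isolated — a component by itself.
Starting from b we can reach b, d, h. That is one component of size 3.
Starting from a we can reach a, c, f, g. That is one component of size 4.
The largest has 4 vertices.

4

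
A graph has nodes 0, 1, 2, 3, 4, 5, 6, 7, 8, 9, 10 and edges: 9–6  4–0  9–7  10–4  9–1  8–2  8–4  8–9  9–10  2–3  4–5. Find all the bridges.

0-4, 1-9, 2-3, 2-8, 4-5, 6-9, 7-9

The edges on the cycle 8-9-10-4-8 are not bridges since each lies on that cycle.
But removing 9–1 disconnects 9 from 1; removing 9–6 disconnects 9 from 6; removing 4–0 disconnects 4 from 0; removing 4–5 disconnects 4 from 5 — these are bridges.
In total 7 edges are bridges.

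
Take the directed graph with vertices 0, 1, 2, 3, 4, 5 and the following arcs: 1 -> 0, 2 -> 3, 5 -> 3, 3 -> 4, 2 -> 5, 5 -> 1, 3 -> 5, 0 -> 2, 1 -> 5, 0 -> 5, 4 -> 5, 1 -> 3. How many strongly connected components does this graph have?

{0, 1, 2, 3, 4, 5} are all mutually reachable — one SCC of size 6.
That gives 1 strongly connected component.

1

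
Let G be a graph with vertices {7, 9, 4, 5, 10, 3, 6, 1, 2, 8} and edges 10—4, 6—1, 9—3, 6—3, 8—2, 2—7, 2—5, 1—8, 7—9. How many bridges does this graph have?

The edges on the cycle 6-1-8-2-7-9-3-6 are not bridges since each lies on that cycle.
But removing 10—4 disconnects 10 from 4; removing 2—5 disconnects 2 from 5 — these are bridges.
That makes 2 bridges.

2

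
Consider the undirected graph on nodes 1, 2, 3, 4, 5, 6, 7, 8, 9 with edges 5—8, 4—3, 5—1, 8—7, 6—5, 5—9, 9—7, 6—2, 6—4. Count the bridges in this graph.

The edges on the cycle 5-8-7-9-5 are not bridges since each lies on that cycle.
But removing 5—6 disconnects 5 from 6; removing 4—3 disconnects 4 from 3; removing 1—5 disconnects 1 from 5; removing 4—6 disconnects 4 from 6 — these are bridges.
In total 5 edges are bridges.

5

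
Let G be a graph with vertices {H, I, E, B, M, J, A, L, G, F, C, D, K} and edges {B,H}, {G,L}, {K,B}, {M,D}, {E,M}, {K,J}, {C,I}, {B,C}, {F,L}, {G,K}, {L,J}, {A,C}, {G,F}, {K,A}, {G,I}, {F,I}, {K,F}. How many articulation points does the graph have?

2

Removing B increases the component count from 2 to 3, so B is a cut vertex.
Removing M increases the component count from 2 to 3, so M is a cut vertex.
By contrast removing J leaves 2 components; it is not a cut vertex. No other vertex is a cut vertex either.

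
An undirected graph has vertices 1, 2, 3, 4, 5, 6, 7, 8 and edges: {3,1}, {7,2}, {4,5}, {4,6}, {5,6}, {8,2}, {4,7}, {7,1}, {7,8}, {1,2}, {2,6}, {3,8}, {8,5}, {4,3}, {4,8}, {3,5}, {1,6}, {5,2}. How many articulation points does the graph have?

0

Removing 7, for instance, still leaves 1 component. No single vertex removal increases the component count — the graph has no articulation points.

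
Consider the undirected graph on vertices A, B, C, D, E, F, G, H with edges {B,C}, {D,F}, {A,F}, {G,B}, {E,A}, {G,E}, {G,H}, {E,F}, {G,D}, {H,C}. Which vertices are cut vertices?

G

Removing G increases the component count from 1 to 2, so G is a cut vertex.
By contrast removing B leaves 1 component; it is not a cut vertex. No other vertex is a cut vertex either.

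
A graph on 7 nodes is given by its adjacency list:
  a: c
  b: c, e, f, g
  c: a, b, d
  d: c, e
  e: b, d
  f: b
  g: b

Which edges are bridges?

a-c, b-f, b-g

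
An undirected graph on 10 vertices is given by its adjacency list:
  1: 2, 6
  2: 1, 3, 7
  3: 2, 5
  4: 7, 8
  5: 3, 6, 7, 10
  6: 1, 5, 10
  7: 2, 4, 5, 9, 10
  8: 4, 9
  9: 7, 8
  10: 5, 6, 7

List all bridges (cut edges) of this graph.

The edges on the cycle 7-10-6-1-2-7 are not bridges since each lies on that cycle.
Every edge lies on some cycle, so there are no bridges.

none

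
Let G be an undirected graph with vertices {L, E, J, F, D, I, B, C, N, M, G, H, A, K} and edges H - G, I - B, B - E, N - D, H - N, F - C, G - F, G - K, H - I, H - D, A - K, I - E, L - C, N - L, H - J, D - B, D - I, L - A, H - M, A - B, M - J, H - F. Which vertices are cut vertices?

Removing H increases the component count from 1 to 2, so H is a cut vertex.
By contrast removing N leaves 1 component; it is not a cut vertex. No other vertex is a cut vertex either.

H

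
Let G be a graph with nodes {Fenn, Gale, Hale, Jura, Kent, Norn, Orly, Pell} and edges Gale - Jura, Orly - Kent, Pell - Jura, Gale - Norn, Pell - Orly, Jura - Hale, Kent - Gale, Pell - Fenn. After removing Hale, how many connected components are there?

1

With Hale gone, the remaining components are: {Fenn, Gale, Jura, Kent, Norn, Orly, Pell}.
That is 1 component.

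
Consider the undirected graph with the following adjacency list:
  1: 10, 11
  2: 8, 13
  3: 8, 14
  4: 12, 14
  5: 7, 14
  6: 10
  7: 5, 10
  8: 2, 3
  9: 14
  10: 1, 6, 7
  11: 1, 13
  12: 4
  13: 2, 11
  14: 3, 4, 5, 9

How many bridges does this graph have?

The edges on the cycle 11-13-2-8-3-14-5-7-10-1-11 are not bridges since each lies on that cycle.
But removing 4-14 disconnects 4 from 14; removing 9-14 disconnects 9 from 14; removing 4-12 disconnects 4 from 12; removing 10-6 disconnects 10 from 6 — these are bridges.
That makes 4 bridges.

4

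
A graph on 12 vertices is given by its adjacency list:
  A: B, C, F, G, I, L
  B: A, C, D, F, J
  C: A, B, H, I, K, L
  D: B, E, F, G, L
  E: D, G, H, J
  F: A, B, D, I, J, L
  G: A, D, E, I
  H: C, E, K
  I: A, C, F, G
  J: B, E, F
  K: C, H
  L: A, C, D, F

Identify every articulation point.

none

Removing H, for instance, still leaves 1 component. No single vertex removal increases the component count — the graph has no articulation points.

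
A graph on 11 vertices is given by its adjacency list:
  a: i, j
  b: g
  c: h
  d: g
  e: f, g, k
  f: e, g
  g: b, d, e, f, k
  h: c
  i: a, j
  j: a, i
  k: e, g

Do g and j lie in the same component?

The component containing g is {b, d, e, f, g, k}, and j is not in it.

No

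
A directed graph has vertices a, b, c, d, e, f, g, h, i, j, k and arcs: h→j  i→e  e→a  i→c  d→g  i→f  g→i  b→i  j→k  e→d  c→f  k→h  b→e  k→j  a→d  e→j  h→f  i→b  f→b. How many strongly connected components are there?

{a, b, c, d, e, f, g, h, i, j, k} are all mutually reachable — one SCC of size 11.
That gives 1 strongly connected component.

1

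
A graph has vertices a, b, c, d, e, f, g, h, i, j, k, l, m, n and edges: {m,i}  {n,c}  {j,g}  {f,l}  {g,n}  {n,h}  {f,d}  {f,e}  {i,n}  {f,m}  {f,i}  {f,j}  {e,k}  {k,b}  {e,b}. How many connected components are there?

2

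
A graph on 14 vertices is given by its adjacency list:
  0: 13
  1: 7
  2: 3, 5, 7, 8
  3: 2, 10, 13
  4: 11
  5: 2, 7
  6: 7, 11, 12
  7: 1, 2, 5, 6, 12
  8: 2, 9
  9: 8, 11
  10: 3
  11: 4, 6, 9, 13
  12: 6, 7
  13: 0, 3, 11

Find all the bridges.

The edges on the cycle 2-7-6-11-13-3-2 are not bridges since each lies on that cycle.
But removing 0-13 disconnects 0 from 13; removing 10-3 disconnects 10 from 3; removing 7-1 disconnects 7 from 1; removing 11-4 disconnects 11 from 4 — these are bridges.

0-13, 1-7, 10-3, 11-4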